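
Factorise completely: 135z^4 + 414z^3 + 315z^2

9z^2(3z + 5)(5z + 7)

Pull out the common factor 9z^2, then factor the remaining trinomial.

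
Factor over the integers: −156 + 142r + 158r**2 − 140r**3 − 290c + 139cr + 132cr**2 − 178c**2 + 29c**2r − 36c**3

Group: 4c(−9c**2 − 4cr − 31c + 28r**2 + 2r − 26) + (−5r + 6)(−9c**2 − 4cr − 31c + 28r**2 + 2r − 26); both groups contain (−9c**2 − 4cr − 31c + 28r**2 + 2r − 26), so (4c − 5r + 6) is a factor with cofactor −9c**2 − 4cr − 31c + 28r**2 + 2r − 26.
The cofactor groups again: −9c**2 − 4cr − 31c + 28r**2 + 2r − 26 = −c(9c − 14r + 13) + (−2r − 2)(9c − 14r + 13); both groups contain (9c − 14r + 13), giving −(c + 2r + 2)(9c − 14r + 13).

−(4c − 5r + 6)(9c − 14r + 13)(c + 2r + 2)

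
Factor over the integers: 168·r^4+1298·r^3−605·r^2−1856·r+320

(4·r−5)·(6·r−1)·(7·r+8)·(r+8)

Testing divisors of the constant over divisors of the leading coefficient, r = −8/7 is a root, so (7·r+8) is a factor; dividing leaves 24·r^3+158·r^2−267·r+40.
Then r = 1/6 is a root, giving the factor (6·r−1) and quotient 4·r^2+27·r−40.
The remaining quadratic factors as (r+8)(4·r−5).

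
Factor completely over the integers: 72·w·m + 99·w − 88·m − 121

Group as (72·w·m + 99·w) + (−88·m − 121) = 9·w·(8·m + 11) − 11·(8·m + 11).
Both groups share the factor (8·m + 11).

(8·m + 11)·(9·w − 11)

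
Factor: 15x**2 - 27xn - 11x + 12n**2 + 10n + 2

(3x - 3n - 1)(5x - 4n - 2)

Group: 5x(3x - 3n - 1) + (-4n - 2)(3x - 3n - 1); both groups contain (3x - 3n - 1).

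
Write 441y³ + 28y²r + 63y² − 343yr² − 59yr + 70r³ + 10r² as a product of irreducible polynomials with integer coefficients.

(9y − 2r)(7y − 5r)(7y + 7r + 1)

Group: 7y(63y² − 59yr + 10r²) + (7r + 1)(63y² − 59yr + 10r²); both groups contain (63y² − 59yr + 10r²), so (7y + 7r + 1) is a factor with cofactor 63y² − 59yr + 10r².
The cofactor groups again: 63y² − 59yr + 10r² = 7y(9y − 2r) − 5r(9y − 2r); both groups contain (9y − 2r), giving (7y − 5r)(9y − 2r).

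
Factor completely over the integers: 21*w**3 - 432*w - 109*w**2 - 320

(3*w + 5)*(7*w + 8)*(w - 8)

Trying the rational-root candidates, w = 8 is a root, so (w - 8) is a factor; dividing leaves 21*w**2 + 59*w + 40.
The remaining quadratic factors as (3*w + 5)(7*w + 8).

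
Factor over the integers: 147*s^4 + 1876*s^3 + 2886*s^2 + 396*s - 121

(3*s + 1)*(7*s + 11)*(7*s - 1)*(s + 11)

Trying the rational-root candidates, s = -11 is a root, so (s + 11) is a factor; dividing leaves 147*s^3 + 259*s^2 + 37*s - 11.
Continuing, s = -1/3 is a root, so (3*s + 1) is a factor; dividing leaves 49*s^2 + 70*s - 11.
The remaining quadratic factors as (7*s + 11)(7*s - 1).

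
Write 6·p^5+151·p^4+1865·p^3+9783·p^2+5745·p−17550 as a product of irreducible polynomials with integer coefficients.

By the rational root theorem, p = −13/6 is a root, so (6·p+13) is a factor; dividing leaves p^4+23·p^3+261·p^2+1065·p−1350.
Continuing, p = −9 is a root, so (p+9) is a factor; dividing leaves p^3+14·p^2+135·p−150.
Continuing, p = 1 is a root, so (p−1) is a factor; dividing leaves p^2+15·p+150.
The quadratic p^2+15·p+150 has discriminant −375 < 0 and is irreducible over ℤ.

(6·p+13)·(p+9)·(p−1)·(p^2+15·p+150)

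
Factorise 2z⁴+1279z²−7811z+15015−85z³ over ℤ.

(2z−7)(z−11)(z−13)(z−15)

Among the possible rational roots, z = 11 is a root, so (z−11) divides it; the quotient is 2z³−63z²+586z−1365.
Continuing, z = 7/2 is a root, so (2z−7) divides it; the quotient is z²−28z+195.
The remaining quadratic factors as (z−15)(z−13).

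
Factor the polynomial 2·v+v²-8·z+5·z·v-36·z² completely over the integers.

-(4·z-v)·(9·z+v+2)

Group: -9·z·(4·z-v) + (-v-2)·(4·z-v); both groups contain (4·z-v).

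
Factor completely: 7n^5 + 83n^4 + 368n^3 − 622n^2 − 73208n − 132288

By the rational root theorem, n = −13/7 is a root, so (7n + 13) is a factor; dividing leaves n^4 + 10n^3 + 34n^2 − 152n − 10176.
Continuing, n = −12 is a root, giving the factor (n + 12) and quotient n^3 − 2n^2 + 58n − 848.
Next, n = 8 is a root, giving the factor (n − 8) and quotient n^2 + 6n + 106.
The quadratic n^2 + 6n + 106 has discriminant −388 < 0 and is irreducible over ℤ.

(7n + 13)(n + 12)(n − 8)(n^2 + 6n + 106)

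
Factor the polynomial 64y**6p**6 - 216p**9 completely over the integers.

Pull out the common factor 8p**6, leaving 8y**6 - 27p**3.
Recognize a difference of cubes with the parts 2y**2 and 3p.

8p**6(2y**2 - 3p)(4y**4 + 6y**2p + 9p**2)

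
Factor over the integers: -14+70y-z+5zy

(5y-1)(z+14)

Group as (5zy-z) + (70y-14) = z(5y-1) + 14(5y-1).
Both groups share the factor (5y-1).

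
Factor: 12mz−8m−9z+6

(3z−2)(4m−3)

Group as (12mz−8m) + (−9z+6) = 4m(3z−2) − 3(3z−2).
Both groups share the factor (3z−2).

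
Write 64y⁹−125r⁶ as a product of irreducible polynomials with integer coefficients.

Recognize a difference of cubes with the parts 4y³ and 5r².

(4y³−5r²)(16y⁶+20y³r²+25r⁴)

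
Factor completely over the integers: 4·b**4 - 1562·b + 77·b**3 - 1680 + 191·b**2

(4·b - 15)·(b + 1)·(b + 14)·(b + 8)

Among the possible rational roots, b = -14 is a root, so (b + 14) divides it; the quotient is 4·b**3 + 21·b**2 - 103·b - 120.
Continuing, b = 15/4 is a root, so (4·b - 15) divides it; the quotient is b**2 + 9·b + 8.
The remaining quadratic factors as (b + 8)(b + 1).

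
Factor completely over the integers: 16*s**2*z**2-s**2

Pull out the common factor s**2, leaving 16*z**2-1.
Recognize a difference of squares with the parts 4*z and 1.

s**2*(4*z+1)*(4*z-1)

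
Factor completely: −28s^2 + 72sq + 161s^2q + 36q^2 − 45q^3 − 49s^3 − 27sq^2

Group: 7s(−7s^2 + 26sq − 4s − 15q^2 + 12q) + 3q(−7s^2 + 26sq − 4s − 15q^2 + 12q); both groups contain (−7s^2 + 26sq − 4s − 15q^2 + 12q), so (7s + 3q) is a factor with cofactor −7s^2 + 26sq − 4s − 15q^2 + 12q.
The cofactor groups again: −7s^2 + 26sq − 4s − 15q^2 + 12q = −s(7s − 5q + 4) + 3q(7s − 5q + 4); both groups contain (7s − 5q + 4), giving −(s − 3q)(7s − 5q + 4).

−(s − 3q)(7s − 5q + 4)(7s + 3q)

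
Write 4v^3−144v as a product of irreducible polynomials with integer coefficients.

4v(v+6)(v−6)

Pull out the common factor 4v; v^2−36 is a difference of squares.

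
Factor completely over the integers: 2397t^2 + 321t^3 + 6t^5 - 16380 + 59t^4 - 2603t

Among the possible rational roots, t = -7/3 is a root, so (3t + 7) divides it; the quotient is 2t^4 + 15t^3 + 72t^2 + 631t - 2340.
Continuing, t = -9 is a root, giving the factor (t + 9) and quotient 2t^3 - 3t^2 + 99t - 260.
Next, t = 5/2 is a root, so (2t - 5) divides it; the quotient is t^2 + t + 52.
The quadratic t^2 + t + 52 has discriminant -207 < 0 and is irreducible over ℤ.

(2t - 5)(3t + 7)(t + 9)(t^2 + t + 52)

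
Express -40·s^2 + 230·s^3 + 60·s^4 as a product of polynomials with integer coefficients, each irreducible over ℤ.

10·s^2·(6·s - 1)·(s + 4)

Pull out the common factor 10·s^2, then factor the remaining trinomial.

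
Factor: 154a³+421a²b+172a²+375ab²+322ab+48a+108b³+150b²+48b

Group: a(154a²+267ab+172a+108b²+150b+48) + b(154a²+267ab+172a+108b²+150b+48); both groups contain (154a²+267ab+172a+108b²+150b+48), so (a+b) is a factor with cofactor 154a²+267ab+172a+108b²+150b+48.
The cofactor groups again: 154a²+267ab+172a+108b²+150b+48 = 14a(11a+12b+6) + (9b+8)(11a+12b+6); both groups contain (11a+12b+6), giving (14a+9b+8)(11a+12b+6).

(11a+12b+6)(14a+9b+8)(a+b)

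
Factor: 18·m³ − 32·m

Pull out the common factor 2·m; 9·m² − 16 is a difference of squares.

2·m·(3·m + 4)·(3·m − 4)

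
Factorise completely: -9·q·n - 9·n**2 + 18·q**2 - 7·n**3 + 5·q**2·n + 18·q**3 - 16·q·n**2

Group: q·(18·q**2 + 23·q·n + 18·q + 7·n**2 + 9·n) - n·(18·q**2 + 23·q·n + 18·q + 7·n**2 + 9·n); both groups contain (18·q**2 + 23·q·n + 18·q + 7·n**2 + 9·n), so (q - n) is a factor with cofactor 18·q**2 + 23·q·n + 18·q + 7·n**2 + 9·n.
The cofactor groups again: 18·q**2 + 23·q·n + 18·q + 7·n**2 + 9·n = 9·q·(2·q + n) + (7·n + 9)·(2·q + n); both groups contain (2·q + n), giving (9·q + 7·n + 9)·(2·q + n).

(q - n)·(9·q + 7·n + 9)·(2·q + n)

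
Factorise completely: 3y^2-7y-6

(3y+2)(y-3)

Need a pair with product 3·(-6) = -18 and sum -7: that's 2 and -9.
Split the middle term: 3y^2+2y - 9y-6 = y(3y+2) - 3(3y+2).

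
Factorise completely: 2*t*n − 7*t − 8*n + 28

Group as (2*t*n − 7*t) + (−8*n + 28) = t*(2*n − 7) − 4*(2*n − 7).
Both groups share the factor (2*n − 7).

(2*n − 7)*(t − 4)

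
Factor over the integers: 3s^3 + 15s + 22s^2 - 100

Among the possible rational roots, s = -5 is a root, so (s + 5) divides it; the quotient is 3s^2 + 7s - 20.
The remaining quadratic factors as (s + 4)(3s - 5).

(3s - 5)(s + 4)(s + 5)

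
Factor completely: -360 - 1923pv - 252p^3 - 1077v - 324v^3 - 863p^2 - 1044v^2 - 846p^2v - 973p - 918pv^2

-(4p + 6v + 5)(7p + 6v + 9)(9p + 9v + 8)

Group: 4p(-63p^2 - 117pv - 137p - 54v^2 - 129v - 72) + (6v + 5)(-63p^2 - 117pv - 137p - 54v^2 - 129v - 72); both groups contain (-63p^2 - 117pv - 137p - 54v^2 - 129v - 72), so (4p + 6v + 5) is a factor with cofactor -63p^2 - 117pv - 137p - 54v^2 - 129v - 72.
The cofactor groups again: -63p^2 - 117pv - 137p - 54v^2 - 129v - 72 = -9p(7p + 6v + 9) + (-9v - 8)(7p + 6v + 9); both groups contain (7p + 6v + 9), giving -(9p + 9v + 8)(7p + 6v + 9).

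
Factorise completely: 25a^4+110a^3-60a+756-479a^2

Trying the rational-root candidates, a = -7 is a root, so (a+7) is a factor; dividing leaves 25a^3-65a^2-24a+108.
Next, a = 2 is a root, so (a-2) is a factor; dividing leaves 25a^2-15a-54.
The remaining quadratic factors as (5a-9)(5a+6).

(5a+6)(5a-9)(a+7)(a-2)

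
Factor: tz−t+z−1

Group as (tz−t) + (z−1) = t(z−1) + (z−1).
Both groups share the factor (z−1).

(t+1)(z−1)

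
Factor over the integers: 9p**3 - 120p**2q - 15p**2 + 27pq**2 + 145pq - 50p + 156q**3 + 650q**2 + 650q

(3p + 3q + 5)(3p - 4q - 10)(p - 13q)

Group: 3p(3p**2 - 36pq + 5p - 39q**2 - 65q) + (-4q - 10)(3p**2 - 36pq + 5p - 39q**2 - 65q); both groups contain (3p**2 - 36pq + 5p - 39q**2 - 65q), so (3p - 4q - 10) is a factor with cofactor 3p**2 - 36pq + 5p - 39q**2 - 65q.
The cofactor groups again: 3p**2 - 36pq + 5p - 39q**2 - 65q = 3p(p - 13q) + (3q + 5)(p - 13q); both groups contain (p - 13q), giving (3p + 3q + 5)(p - 13q).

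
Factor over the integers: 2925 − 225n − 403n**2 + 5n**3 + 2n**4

Among the possible rational roots, n = −15 is a root, so (n + 15) is a factor; dividing leaves 2n**3 − 25n**2 − 28n + 195.
Continuing, n = −3 is a root, so (n + 3) divides it; the quotient is 2n**2 − 31n + 65.
The remaining quadratic factors as (n − 13)(2n − 5).

(2n − 5)(n + 15)(n + 3)(n − 13)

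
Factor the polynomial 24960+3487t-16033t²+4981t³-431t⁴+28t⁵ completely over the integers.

(4t-13)(7t-15)(t+1)(t²-11t+128)

Testing divisors of the constant over divisors of the leading coefficient, t = 13/4 is a root, giving the factor (4t-13) and quotient 7t⁴-85t³+969t²-859t-1920.
Continuing, t = -1 is a root, giving the factor (t+1) and quotient 7t³-92t²+1061t-1920.
Then t = 15/7 is a root, giving the factor (7t-15) and quotient t²-11t+128.
The quadratic t²-11t+128 has discriminant -391 < 0 and is irreducible over ℤ.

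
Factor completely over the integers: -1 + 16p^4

Write as (4p^2)² − (1)², then factor 4p^2 - 1 once more.

(2p + 1)(2p - 1)(4p^2 + 1)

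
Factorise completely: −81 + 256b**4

(4b)⁴ − (3)⁴ = ((4b)² − (3)²)((4b)² + (3)²); the first factor splits again, the second (16b**2 + 9) is irreducible.

(4b + 3)(4b − 3)(16b**2 + 9)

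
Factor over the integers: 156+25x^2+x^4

Substitute u = x^2 to get a quadratic in u, then factor.
x^2+12 is irreducible over ℤ (always positive, so no real roots).
x^2+13 is irreducible over ℤ (always positive, so no real roots).

(x^2+12)(x^2+13)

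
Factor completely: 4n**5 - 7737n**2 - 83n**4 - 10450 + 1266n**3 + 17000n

Among the possible rational roots, n = 11/4 is a root, so (4n - 11) divides it; the quotient is n**4 - 18n**3 + 267n**2 - 1200n + 950.
Then n = 1 is a root, so (n - 1) divides it; the quotient is n**3 - 17n**2 + 250n - 950.
Next, n = 5 is a root, so (n - 5) is a factor; dividing leaves n**2 - 12n + 190.
The quadratic n**2 - 12n + 190 has discriminant -616 < 0 and is irreducible over ℤ.

(4n - 11)(n - 1)(n - 5)(n**2 - 12n + 190)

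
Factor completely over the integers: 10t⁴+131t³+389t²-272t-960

(2t-3)(5t+8)(t+5)(t+8)

Among the possible rational roots, t = -8 is a root, so (t+8) divides it; the quotient is 10t³+51t²-19t-120.
Continuing, t = 3/2 is a root, giving the factor (2t-3) and quotient 5t²+33t+40.
The remaining quadratic factors as (t+5)(5t+8).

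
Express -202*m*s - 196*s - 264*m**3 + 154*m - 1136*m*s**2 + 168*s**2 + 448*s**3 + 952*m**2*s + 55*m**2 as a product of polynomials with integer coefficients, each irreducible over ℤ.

-(11*m - 14*s)*(3*m - 4*s + 2)*(8*m - 8*s - 7)

Group: 3*m*(-88*m**2 + 200*m*s + 77*m - 112*s**2 - 98*s) + (-4*s + 2)*(-88*m**2 + 200*m*s + 77*m - 112*s**2 - 98*s); both groups contain (-88*m**2 + 200*m*s + 77*m - 112*s**2 - 98*s), so (3*m - 4*s + 2) is a factor with cofactor -88*m**2 + 200*m*s + 77*m - 112*s**2 - 98*s.
The cofactor groups again: -88*m**2 + 200*m*s + 77*m - 112*s**2 - 98*s = -8*m*(11*m - 14*s) + (8*s + 7)*(11*m - 14*s); both groups contain (11*m - 14*s), giving -(8*m - 8*s - 7)*(11*m - 14*s).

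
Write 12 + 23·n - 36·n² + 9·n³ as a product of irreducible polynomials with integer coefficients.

(3·n + 1)·(3·n - 4)·(n - 3)

Among the possible rational roots, n = 4/3 is a root, so (3·n - 4) is a factor; dividing leaves 3·n² - 8·n - 3.
The remaining quadratic factors as (n - 3)(3·n + 1).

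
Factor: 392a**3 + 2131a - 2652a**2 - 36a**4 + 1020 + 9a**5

Testing divisors of the constant over divisors of the leading coefficient, a = 4/3 is a root, so (3a - 4) is a factor; dividing leaves 3a**4 - 8a**3 + 120a**2 - 724a - 255.
Then a = 5 is a root, so (a - 5) is a factor; dividing leaves 3a**3 + 7a**2 + 155a + 51.
Continuing, a = -1/3 is a root, giving the factor (3a + 1) and quotient a**2 + 2a + 51.
The quadratic a**2 + 2a + 51 has discriminant -200 < 0 and is irreducible over ℤ.

(3a + 1)(3a - 4)(a - 5)(a**2 + 2a + 51)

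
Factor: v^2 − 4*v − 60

Two integers with product −60 and sum −4 are 6 and −10.

(v + 6)*(v − 10)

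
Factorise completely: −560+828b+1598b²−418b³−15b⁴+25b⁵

(5b+4)(5b−2)(b+5)(b²−6b+14)

Trying the rational-root candidates, b = 2/5 is a root, so (5b−2) is a factor; dividing leaves 5b⁴−b³−84b²+286b+280.
Next, b = −5 is a root, giving the factor (b+5) and quotient 5b³−26b²+46b+56.
Then b = −4/5 is a root, so (5b+4) is a factor; dividing leaves b²−6b+14.
The quadratic b²−6b+14 has discriminant −20 < 0 and is irreducible over ℤ.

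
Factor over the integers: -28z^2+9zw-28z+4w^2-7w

Group: -7z(4z+w) + (4w-7)(4z+w); both groups contain (4z+w).

-(7z-4w+7)(4z+w)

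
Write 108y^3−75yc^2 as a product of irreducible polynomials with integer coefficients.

3y(6y−5c)(6y+5c)

Factor out 3y, leaving 36y^2−25c^2, which is a difference of two squares.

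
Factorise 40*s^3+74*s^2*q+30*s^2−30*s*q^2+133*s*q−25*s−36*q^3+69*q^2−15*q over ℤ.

(4*s−3*q+5)*(5*s+3*q)*(2*s+4*q−1)

Group: 4*s*(10*s^2+26*s*q−5*s+12*q^2−3*q) + (−3*q+5)*(10*s^2+26*s*q−5*s+12*q^2−3*q); both groups contain (10*s^2+26*s*q−5*s+12*q^2−3*q), so (4*s−3*q+5) is a factor with cofactor 10*s^2+26*s*q−5*s+12*q^2−3*q.
The cofactor groups again: 10*s^2+26*s*q−5*s+12*q^2−3*q = 5*s*(2*s+4*q−1) + 3*q*(2*s+4*q−1); both groups contain (2*s+4*q−1), giving (5*s+3*q)*(2*s+4*q−1).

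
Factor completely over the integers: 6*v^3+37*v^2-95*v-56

By the rational root theorem, v = -1/2 is a root, giving the factor (2*v+1) and quotient 3*v^2+17*v-56.
The remaining quadratic factors as (3*v-7)(v+8).

(2*v+1)*(3*v-7)*(v+8)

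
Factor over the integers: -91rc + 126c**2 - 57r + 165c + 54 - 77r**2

Group: -11r(7r + 14c + 9) + (9c + 6)(7r + 14c + 9); both groups contain (7r + 14c + 9).

-(11r - 9c - 6)(7r + 14c + 9)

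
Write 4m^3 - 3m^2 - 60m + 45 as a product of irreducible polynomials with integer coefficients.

(4m - 3)(m^2 - 15)

Group as (4m^3 - 60m) + (-3m^2 + 45) = 4m(m^2 - 15) - 3(m^2 - 15).
Both groups share the factor (m^2 - 15).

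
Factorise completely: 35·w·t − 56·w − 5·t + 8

(5·t − 8)·(7·w − 1)

Group as (35·w·t − 56·w) + (−5·t + 8) = 7·w·(5·t − 8) − (5·t − 8).
Both groups share the factor (5·t − 8).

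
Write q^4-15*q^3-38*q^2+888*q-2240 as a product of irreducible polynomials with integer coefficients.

Trying the rational-root candidates, q = 4 is a root, so (q-4) divides it; the quotient is q^3-11*q^2-82*q+560.
Then q = -8 is a root, giving the factor (q+8) and quotient q^2-19*q+70.
The remaining quadratic factors as (q-14)(q-5).

(q+8)*(q-14)*(q-4)*(q-5)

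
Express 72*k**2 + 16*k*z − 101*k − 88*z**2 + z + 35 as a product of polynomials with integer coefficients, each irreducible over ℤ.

Group: 9*k*(8*k − 8*z − 5) + (11*z − 7)*(8*k − 8*z − 5); both groups contain (8*k − 8*z − 5).

(8*k − 8*z − 5)*(9*k + 11*z − 7)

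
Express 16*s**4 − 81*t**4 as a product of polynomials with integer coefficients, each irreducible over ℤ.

(2*s + 3*t)*(2*s − 3*t)*(4*s**2 + 9*t**2)

(2*s)⁴ − (3*t)⁴ = ((2*s)² − (3*t)²)((2*s)² + (3*t)²); the first factor splits again, the second (4*s**2 + 9*t**2) is irreducible.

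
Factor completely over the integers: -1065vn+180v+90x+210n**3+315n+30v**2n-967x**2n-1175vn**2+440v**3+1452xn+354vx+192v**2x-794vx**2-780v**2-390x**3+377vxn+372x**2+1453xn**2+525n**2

(10v+13x-15n-15)(11v-15x-2n-3)(4v+2x+7n)

Group: 10v(44v**2-38vx+69vn-12v-30x**2-109xn-6x-14n**2-21n) + (13x-15n-15)(44v**2-38vx+69vn-12v-30x**2-109xn-6x-14n**2-21n); both groups contain (44v**2-38vx+69vn-12v-30x**2-109xn-6x-14n**2-21n), so (10v+13x-15n-15) is a factor with cofactor 44v**2-38vx+69vn-12v-30x**2-109xn-6x-14n**2-21n.
The cofactor groups again: 44v**2-38vx+69vn-12v-30x**2-109xn-6x-14n**2-21n = 4v(11v-15x-2n-3) + (2x+7n)(11v-15x-2n-3); both groups contain (11v-15x-2n-3), giving (4v+2x+7n)(11v-15x-2n-3).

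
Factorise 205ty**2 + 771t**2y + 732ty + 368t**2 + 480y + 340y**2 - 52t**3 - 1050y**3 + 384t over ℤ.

-(13t - 14y + 12)(4t + 5y)(t - 15y - 8)

Group: 13t(-4t**2 + 55ty + 32t + 75y**2 + 40y) + (-14y + 12)(-4t**2 + 55ty + 32t + 75y**2 + 40y); both groups contain (-4t**2 + 55ty + 32t + 75y**2 + 40y), so (13t - 14y + 12) is a factor with cofactor -4t**2 + 55ty + 32t + 75y**2 + 40y.
The cofactor groups again: -4t**2 + 55ty + 32t + 75y**2 + 40y = -4t(t - 15y - 8) - 5y(t - 15y - 8); both groups contain (t - 15y - 8), giving -(4t + 5y)(t - 15y - 8).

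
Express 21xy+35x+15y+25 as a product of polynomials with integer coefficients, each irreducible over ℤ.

(3y+5)(7x+5)

Group as (21xy+35x) + (15y+25) = 7x(3y+5) + 5(3y+5).
Both groups share the factor (3y+5).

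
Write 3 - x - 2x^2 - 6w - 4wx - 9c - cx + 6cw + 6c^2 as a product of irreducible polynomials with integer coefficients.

(2c + 2w + x - 1)(3c - 2x - 3)

Group: 3c(2c + 2w + x - 1) + (-2x - 3)(2c + 2w + x - 1); both groups contain (2c + 2w + x - 1).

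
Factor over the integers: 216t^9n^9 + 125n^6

n^6(6t^3n + 5)(36t^6n^2 - 30t^3n + 25)

Pull out the common factor n^6, leaving 216t^9n^3 + 125.
Recognize a sum of cubes with the parts 6t^3n and 5.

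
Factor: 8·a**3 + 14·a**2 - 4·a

2·a·(4·a - 1)·(a + 2)

Pull out the common factor 2·a, then factor the remaining trinomial.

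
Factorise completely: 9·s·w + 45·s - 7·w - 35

Group as (9·s·w + 45·s) + (-7·w - 35) = 9·s·(w + 5) - 7·(w + 5).
Both groups share the factor (w + 5).

(9·s - 7)·(w + 5)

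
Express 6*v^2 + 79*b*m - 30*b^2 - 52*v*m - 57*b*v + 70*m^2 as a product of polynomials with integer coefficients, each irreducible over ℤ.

-(10*b - v + 7*m)*(3*b + 6*v - 10*m)

Group: -3*b*(10*b - v + 7*m) + (-6*v + 10*m)*(10*b - v + 7*m); both groups contain (10*b - v + 7*m).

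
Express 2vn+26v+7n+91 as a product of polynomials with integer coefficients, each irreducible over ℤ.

(2v+7)(n+13)

Group as (2vn+26v) + (7n+91) = 2v(n+13) + 7(n+13).
Both groups share the factor (n+13).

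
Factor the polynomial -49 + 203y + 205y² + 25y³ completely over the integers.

Trying the rational-root candidates, y = -7/5 is a root, so (5y + 7) is a factor; dividing leaves 5y² + 34y - 7.
The remaining quadratic factors as (5y - 1)(y + 7).

(5y + 7)(5y - 1)(y + 7)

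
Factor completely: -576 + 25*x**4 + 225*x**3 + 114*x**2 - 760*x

Trying the rational-root candidates, x = -8 is a root, so (x + 8) divides it; the quotient is 25*x**3 + 25*x**2 - 86*x - 72.
Then x = 9/5 is a root, so (5*x - 9) divides it; the quotient is 5*x**2 + 14*x + 8.
The remaining quadratic factors as (x + 2)(5*x + 4).

(5*x + 4)*(5*x - 9)*(x + 2)*(x + 8)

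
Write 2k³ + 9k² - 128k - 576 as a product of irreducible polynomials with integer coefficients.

Testing divisors of the constant over divisors of the leading coefficient, k = -8 is a root, so (k + 8) is a factor; dividing leaves 2k² - 7k - 72.
The remaining quadratic factors as (k - 8)(2k + 9).

(2k + 9)(k + 8)(k - 8)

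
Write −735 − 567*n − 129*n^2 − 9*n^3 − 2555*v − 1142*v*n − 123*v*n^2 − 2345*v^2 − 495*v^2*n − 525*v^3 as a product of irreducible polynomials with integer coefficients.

Group: 7*v*(−75*v^2 − 60*v*n − 260*v − 9*n^2 − 66*n − 105) + (n + 7)*(−75*v^2 − 60*v*n − 260*v − 9*n^2 − 66*n − 105); both groups contain (−75*v^2 − 60*v*n − 260*v − 9*n^2 − 66*n − 105), so (7*v + n + 7) is a factor with cofactor −75*v^2 − 60*v*n − 260*v − 9*n^2 − 66*n − 105.
The cofactor groups again: −75*v^2 − 60*v*n − 260*v − 9*n^2 − 66*n − 105 = −15*v*(5*v + 3*n + 15) + (−3*n − 7)*(5*v + 3*n + 15); both groups contain (5*v + 3*n + 15), giving −(15*v + 3*n + 7)*(5*v + 3*n + 15).

−(15*v + 3*n + 7)*(5*v + 3*n + 15)*(7*v + n + 7)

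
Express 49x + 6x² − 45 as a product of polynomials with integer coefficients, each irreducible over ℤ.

Need a pair with product 6·(−45) = −270 and sum 49: that's 54 and −5.
Split the middle term: 6x² + 54x − 5x − 45 = 6x(x + 9) − 5(x + 9).

(6x − 5)(x + 9)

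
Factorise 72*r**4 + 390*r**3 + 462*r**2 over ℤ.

Pull out the common factor 6*r**2, then factor the remaining trinomial.

6*r**2*(3*r + 11)*(4*r + 7)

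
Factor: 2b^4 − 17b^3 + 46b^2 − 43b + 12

Among the possible rational roots, b = 1/2 is a root, giving the factor (2b − 1) and quotient b^3 − 8b^2 + 19b − 12.
Then b = 4 is a root, so (b − 4) is a factor; dividing leaves b^2 − 4b + 3.
The remaining quadratic factors as (b − 3)(b − 1).

(2b − 1)(b − 1)(b − 3)(b − 4)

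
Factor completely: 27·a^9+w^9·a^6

a^6·(w^3+3·a)·(w^6-3·w^3·a+9·a^2)

Pull out the common factor a^6, leaving w^9+27·a^3.
Recognize a sum of cubes with the parts 3·a and w^3.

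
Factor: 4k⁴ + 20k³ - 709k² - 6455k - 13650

(2k + 13)(2k + 7)(k + 10)(k - 15)

Testing divisors of the constant over divisors of the leading coefficient, k = -7/2 is a root, so (2k + 7) is a factor; dividing leaves 2k³ + 3k² - 365k - 1950.
Then k = -13/2 is a root, giving the factor (2k + 13) and quotient k² - 5k - 150.
The remaining quadratic factors as (k + 10)(k - 15).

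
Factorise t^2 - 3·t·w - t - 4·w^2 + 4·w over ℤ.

(t + w - 1)·(t - 4·w)

Group: t·(t - 4·w) + (w - 1)·(t - 4·w); both groups contain (t - 4·w).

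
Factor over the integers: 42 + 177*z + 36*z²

3*(3*z + 14)*(4*z + 1)

Pull out the common factor 3, then factor the remaining trinomial.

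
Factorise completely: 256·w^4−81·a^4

(4·w−3·a)·(4·w+3·a)·(16·w^2+9·a^2)

(4·w)⁴ − (3·a)⁴ = ((4·w)² − (3·a)²)((4·w)² + (3·a)²); the first factor splits again, the second (16·w^2+9·a^2) is irreducible.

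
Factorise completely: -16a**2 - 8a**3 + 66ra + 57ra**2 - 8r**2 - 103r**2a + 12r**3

Group: 4r(3r**2 - 25ra - 2r + 8a**2 + 16a) - a(3r**2 - 25ra - 2r + 8a**2 + 16a); both groups contain (3r**2 - 25ra - 2r + 8a**2 + 16a), so (4r - a) is a factor with cofactor 3r**2 - 25ra - 2r + 8a**2 + 16a.
The cofactor groups again: 3r**2 - 25ra - 2r + 8a**2 + 16a = 3r(r - 8a) + (-a - 2)(r - 8a); both groups contain (r - 8a), giving (3r - a - 2)(r - 8a).

(r - 8a)(3r - a - 2)(4r - a)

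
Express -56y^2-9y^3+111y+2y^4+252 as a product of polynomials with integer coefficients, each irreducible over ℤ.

By the rational root theorem, y = -3/2 is a root, so (2y+3) divides it; the quotient is y^3-6y^2-19y+84.
Then y = 7 is a root, so (y-7) divides it; the quotient is y^2+y-12.
The remaining quadratic factors as (y-3)(y+4).

(2y+3)(y+4)(y-3)(y-7)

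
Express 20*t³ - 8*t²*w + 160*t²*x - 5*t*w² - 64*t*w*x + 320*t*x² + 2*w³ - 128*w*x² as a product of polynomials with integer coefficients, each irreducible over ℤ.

Group: 5*t*(4*t² + 32*t*x - w² + 64*x²) - 2*w*(4*t² + 32*t*x - w² + 64*x²); both groups contain (4*t² + 32*t*x - w² + 64*x²), so (5*t - 2*w) is a factor with cofactor 4*t² + 32*t*x - w² + 64*x².
The cofactor groups again: 4*t² + 32*t*x - w² + 64*x² = 2*t*(2*t - w + 8*x) + (w + 8*x)*(2*t - w + 8*x); both groups contain (2*t - w + 8*x), giving (2*t + w + 8*x)*(2*t - w + 8*x).

(2*t + w + 8*x)*(2*t - w + 8*x)*(5*t - 2*w)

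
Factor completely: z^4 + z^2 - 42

Substitute u = z^2 to get a quadratic in u, then factor.
z^2 + 7 is irreducible over ℤ (always positive, so no real roots).
z^2 - 6 is irreducible over ℤ (6 is not a perfect square).

(z^2 + 7)·(z^2 - 6)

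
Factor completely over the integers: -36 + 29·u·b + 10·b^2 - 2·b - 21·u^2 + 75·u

-(3·u - 5·b - 9)·(7·u + 2·b - 4)

Group: -3·u·(7·u + 2·b - 4) + (5·b + 9)·(7·u + 2·b - 4); both groups contain (7·u + 2·b - 4).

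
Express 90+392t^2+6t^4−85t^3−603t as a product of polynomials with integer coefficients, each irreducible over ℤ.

(6t−1)(t−3)(t−5)(t−6)

Among the possible rational roots, t = 6 is a root, so (t−6) is a factor; dividing leaves 6t^3−49t^2+98t−15.
Continuing, t = 5 is a root, so (t−5) is a factor; dividing leaves 6t^2−19t+3.
The remaining quadratic factors as (t−3)(6t−1).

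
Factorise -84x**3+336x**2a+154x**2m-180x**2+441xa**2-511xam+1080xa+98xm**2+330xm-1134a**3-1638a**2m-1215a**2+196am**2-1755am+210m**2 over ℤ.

Group: 6x(-14x**2+35xa-7xm-30x+126a**2-14am+135a-15m) + (-9a-14m)(-14x**2+35xa-7xm-30x+126a**2-14am+135a-15m); both groups contain (-14x**2+35xa-7xm-30x+126a**2-14am+135a-15m), so (6x-9a-14m) is a factor with cofactor -14x**2+35xa-7xm-30x+126a**2-14am+135a-15m.
The cofactor groups again: -14x**2+35xa-7xm-30x+126a**2-14am+135a-15m = -2x(7x+14a+15) + (9a-m)(7x+14a+15); both groups contain (7x+14a+15), giving -(2x-9a+m)(7x+14a+15).

-(2x-9a+m)(6x-9a-14m)(7x+14a+15)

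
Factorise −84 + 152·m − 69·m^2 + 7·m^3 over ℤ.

(7·m − 6)·(m − 2)·(m − 7)

Trying the rational-root candidates, m = 7 is a root, so (m − 7) is a factor; dividing leaves 7·m^2 − 20·m + 12.
The remaining quadratic factors as (7·m − 6)(m − 2).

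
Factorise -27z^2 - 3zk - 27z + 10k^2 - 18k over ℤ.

Group: -9z(3z + 2k) + (5k - 9)(3z + 2k); both groups contain (3z + 2k).

-(9z - 5k + 9)(3z + 2k)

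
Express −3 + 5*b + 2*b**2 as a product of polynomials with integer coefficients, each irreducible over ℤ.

(2*b − 1)*(b + 3)

Need a pair with product 2·(−3) = −6 and sum 5: that's −1 and 6.
Split the middle term: 2*b**2 − b + 6*b − 3 = b*(2*b − 1) + 3*(2*b − 1).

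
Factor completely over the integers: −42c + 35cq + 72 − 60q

Group as (35cq − 42c) + (−60q + 72) = 7c(5q − 6) − 12(5q − 6).
Both groups share the factor (5q − 6).

(5q − 6)(7c − 12)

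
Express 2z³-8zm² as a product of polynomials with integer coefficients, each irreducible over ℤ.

Every term has a factor of 2z. Then z²-4m² = (z)² − (2m)².

2z(z-2m)(z+2m)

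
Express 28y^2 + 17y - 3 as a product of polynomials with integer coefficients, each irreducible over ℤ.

Need a pair with product 28·(-3) = -84 and sum 17: that's -4 and 21.
Split the middle term: 28y^2 - 4y + 21y - 3 = 4y(7y - 1) + 3(7y - 1).

(4y + 3)(7y - 1)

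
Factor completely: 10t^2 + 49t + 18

Need a pair with product 10·18 = 180 and sum 49: that's 4 and 45.
Split the middle term: 10t^2 + 4t + 45t + 18 = 2t(5t + 2) + 9(5t + 2).

(2t + 9)(5t + 2)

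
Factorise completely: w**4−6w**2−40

(w**2+4)(w**2−10)

Substitute u = w**2 to get a quadratic in u, then factor.
w**2+4 is irreducible over ℤ (sum of squares).
w**2−10 is irreducible over ℤ (10 is not a perfect square).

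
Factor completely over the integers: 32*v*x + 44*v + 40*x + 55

(4*v + 5)*(8*x + 11)

Group as (32*v*x + 44*v) + (40*x + 55) = 4*v*(8*x + 11) + 5*(8*x + 11).
Both groups share the factor (8*x + 11).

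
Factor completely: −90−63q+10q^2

Need a pair with product 10·(−90) = −900 and sum −63: that's −75 and 12.
Split the middle term: 10q^2−75q + 12q−90 = 5q(2q−15) + 6(2q−15).

(2q−15)(5q+6)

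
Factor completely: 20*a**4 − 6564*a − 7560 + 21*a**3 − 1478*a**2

Trying the rational-root candidates, a = −9/4 is a root, so (4*a + 9) divides it; the quotient is 5*a**3 − 6*a**2 − 356*a − 840.
Then a = −6 is a root, giving the factor (a + 6) and quotient 5*a**2 − 36*a − 140.
The remaining quadratic factors as (5*a + 14)(a − 10).

(4*a + 9)*(5*a + 14)*(a + 6)*(a − 10)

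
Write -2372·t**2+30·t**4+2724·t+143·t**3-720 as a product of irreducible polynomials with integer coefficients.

Trying the rational-root candidates, t = 6 is a root, so (t-6) divides it; the quotient is 30·t**3+323·t**2-434·t+120.
Then t = 5/6 is a root, so (6·t-5) is a factor; dividing leaves 5·t**2+58·t-24.
The remaining quadratic factors as (5·t-2)(t+12).

(5·t-2)·(6·t-5)·(t+12)·(t-6)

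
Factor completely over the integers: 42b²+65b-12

(6b-1)(7b+12)

Need a pair with product 42·(-12) = -504 and sum 65: that's 72 and -7.
Split the middle term: 42b²+72b - 7b-12 = 6b(7b+12) - (7b+12).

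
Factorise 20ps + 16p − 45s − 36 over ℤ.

(4p − 9)(5s + 4)

Group as (20ps + 16p) + (−45s − 36) = 4p(5s + 4) − 9(5s + 4).
Both groups share the factor (5s + 4).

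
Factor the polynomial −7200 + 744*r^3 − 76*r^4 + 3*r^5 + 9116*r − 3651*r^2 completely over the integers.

(3*r − 4)*(r − 8)*(r − 9)*(r^2 − 7*r + 25)

Among the possible rational roots, r = 4/3 is a root, so (3*r − 4) divides it; the quotient is r^4 − 24*r^3 + 216*r^2 − 929*r + 1800.
Next, r = 8 is a root, so (r − 8) divides it; the quotient is r^3 − 16*r^2 + 88*r − 225.
Next, r = 9 is a root, so (r − 9) divides it; the quotient is r^2 − 7*r + 25.
The quadratic r^2 − 7*r + 25 has discriminant −51 < 0 and is irreducible over ℤ.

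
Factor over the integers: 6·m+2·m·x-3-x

(2·m-1)·(x+3)

Group as (2·m·x+6·m) + (-x-3) = 2·m·(x+3) - (x+3).
Both groups share the factor (x+3).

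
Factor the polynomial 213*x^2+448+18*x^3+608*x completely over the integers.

Trying the rational-root candidates, x = −7/6 is a root, so (6*x+7) is a factor; dividing leaves 3*x^2+32*x+64.
The remaining quadratic factors as (3*x+8)(x+8).

(3*x+8)*(6*x+7)*(x+8)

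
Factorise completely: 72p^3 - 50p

Pull out the common factor 2p; 36p^2 - 25 is a difference of squares.

2p(6p + 5)(6p - 5)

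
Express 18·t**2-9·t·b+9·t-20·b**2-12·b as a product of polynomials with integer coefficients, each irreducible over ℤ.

(3·t-4·b)·(6·t+5·b+3)

Group: 3·t·(6·t+5·b+3) - 4·b·(6·t+5·b+3); both groups contain (6·t+5·b+3).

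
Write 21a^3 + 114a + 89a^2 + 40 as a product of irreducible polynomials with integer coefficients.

By the rational root theorem, a = -2 is a root, so (a + 2) divides it; the quotient is 21a^2 + 47a + 20.
The remaining quadratic factors as (3a + 5)(7a + 4).

(3a + 5)(7a + 4)(a + 2)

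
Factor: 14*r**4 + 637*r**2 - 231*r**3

7*r**2*(2*r - 7)*(r - 13)

Pull out the common factor 7*r**2, then factor the remaining trinomial.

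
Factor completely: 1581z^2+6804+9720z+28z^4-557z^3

Testing divisors of the constant over divisors of the leading coefficient, z = 14 is a root, so (z-14) divides it; the quotient is 28z^3-165z^2-729z-486.
Then z = 9 is a root, so (z-9) is a factor; dividing leaves 28z^2+87z+54.
The remaining quadratic factors as (4z+9)(7z+6).

(4z+9)(7z+6)(z-14)(z-9)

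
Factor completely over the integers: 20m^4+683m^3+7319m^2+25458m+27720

Trying the rational-root candidates, m = -14 is a root, so (m+14) is a factor; dividing leaves 20m^3+403m^2+1677m+1980.
Then m = -12/5 is a root, giving the factor (5m+12) and quotient 4m^2+71m+165.
The remaining quadratic factors as (4m+11)(m+15).

(4m+11)(5m+12)(m+14)(m+15)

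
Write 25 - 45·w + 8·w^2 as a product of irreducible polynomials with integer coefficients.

Need a pair with product 8·25 = 200 and sum -45: that's -5 and -40.
Split the middle term: 8·w^2 - 5·w - 40·w + 25 = w·(8·w - 5) - 5·(8·w - 5).

(8·w - 5)·(w - 5)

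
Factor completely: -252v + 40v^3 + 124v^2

4v(2v + 9)(5v - 7)

Pull out the common factor 4v, then factor the remaining trinomial.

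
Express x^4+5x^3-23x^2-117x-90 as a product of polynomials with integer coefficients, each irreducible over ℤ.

(x+1)(x+3)(x+6)(x-5)

Trying the rational-root candidates, x = -1 is a root, so (x+1) is a factor; dividing leaves x^3+4x^2-27x-90.
Continuing, x = -3 is a root, so (x+3) is a factor; dividing leaves x^2+x-30.
The remaining quadratic factors as (x-5)(x+6).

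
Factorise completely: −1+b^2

(b+1)(b−1)

Two integers with product −1 and sum 0 are −1 and 1.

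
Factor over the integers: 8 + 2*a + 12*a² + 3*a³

Group as (3*a³ + 2*a) + (12*a² + 8) = a*(3*a² + 2) + 4*(3*a² + 2).
Both groups share the factor (3*a² + 2).

(a + 4)*(3*a² + 2)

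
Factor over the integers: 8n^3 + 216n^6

8n^3(3n + 1)(9n^2 − 3n + 1)

Every term has a factor of 8n^3; factoring it out leaves 27n^3 + 1.
Recognize a sum of cubes with the parts 3n and 1.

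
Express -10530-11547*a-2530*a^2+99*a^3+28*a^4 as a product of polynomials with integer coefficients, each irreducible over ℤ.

(4*a+13)*(7*a+9)*(a+9)*(a-10)

Testing divisors of the constant over divisors of the leading coefficient, a = -13/4 is a root, so (4*a+13) divides it; the quotient is 7*a^3+2*a^2-639*a-810.
Continuing, a = 10 is a root, giving the factor (a-10) and quotient 7*a^2+72*a+81.
The remaining quadratic factors as (7*a+9)(a+9).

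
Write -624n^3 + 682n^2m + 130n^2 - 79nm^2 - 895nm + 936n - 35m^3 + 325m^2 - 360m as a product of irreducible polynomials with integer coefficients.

Group: 13n(-48n^2 + 34nm + 10n + 7m^2 - 65m + 72) - 5m(-48n^2 + 34nm + 10n + 7m^2 - 65m + 72); both groups contain (-48n^2 + 34nm + 10n + 7m^2 - 65m + 72), so (13n - 5m) is a factor with cofactor -48n^2 + 34nm + 10n + 7m^2 - 65m + 72.
The cofactor groups again: -48n^2 + 34nm + 10n + 7m^2 - 65m + 72 = -6n(8n - 7m + 9) + (-m + 8)(8n - 7m + 9); both groups contain (8n - 7m + 9), giving -(6n + m - 8)(8n - 7m + 9).

-(13n - 5m)(8n - 7m + 9)(6n + m - 8)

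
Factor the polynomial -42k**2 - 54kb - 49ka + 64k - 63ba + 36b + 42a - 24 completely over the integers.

-(6k + 7a - 4)(7k + 9b - 6)

Group: -6k(7k + 9b - 6) + (-7a + 4)(7k + 9b - 6); both groups contain (7k + 9b - 6).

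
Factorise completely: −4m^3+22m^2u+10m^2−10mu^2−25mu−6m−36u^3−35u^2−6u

−(2m−4u−3)(2m−9u−2)(m+u)

Group: 2m(−2m^2+7mu+2m+9u^2+2u) + (−4u−3)(−2m^2+7mu+2m+9u^2+2u); both groups contain (−2m^2+7mu+2m+9u^2+2u), so (2m−4u−3) is a factor with cofactor −2m^2+7mu+2m+9u^2+2u.
The cofactor groups again: −2m^2+7mu+2m+9u^2+2u = −2m(m+u) + (9u+2)(m+u); both groups contain (m+u), giving −(2m−9u−2)(m+u).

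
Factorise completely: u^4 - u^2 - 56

Substitute w = u^2 to get a quadratic in w, then factor.
u^2 + 7 is irreducible over ℤ (always positive, so no real roots).
u^2 - 8 is irreducible over ℤ (8 is not a perfect square).

(u^2 + 7)·(u^2 - 8)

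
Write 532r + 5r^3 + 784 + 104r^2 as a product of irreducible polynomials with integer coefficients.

(5r + 14)(r + 14)(r + 4)

By the rational root theorem, r = -14/5 is a root, giving the factor (5r + 14) and quotient r^2 + 18r + 56.
The remaining quadratic factors as (r + 4)(r + 14).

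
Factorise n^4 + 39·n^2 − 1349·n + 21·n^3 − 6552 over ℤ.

By the rational root theorem, n = 8 is a root, so (n − 8) divides it; the quotient is n^3 + 29·n^2 + 271·n + 819.
Next, n = −9 is a root, giving the factor (n + 9) and quotient n^2 + 20·n + 91.
The remaining quadratic factors as (n + 7)(n + 13).

(n + 13)·(n + 7)·(n + 9)·(n − 8)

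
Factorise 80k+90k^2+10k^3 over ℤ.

10k(k+1)(k+8)

Pull out the common factor 10k, then factor the remaining trinomial.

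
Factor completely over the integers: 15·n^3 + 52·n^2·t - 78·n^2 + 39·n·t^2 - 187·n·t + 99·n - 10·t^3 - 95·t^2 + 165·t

Group: 5·n·(3·n^2 + 11·n·t - 9·n + 10·t^2 - 15·t) + (-t - 11)·(3·n^2 + 11·n·t - 9·n + 10·t^2 - 15·t); both groups contain (3·n^2 + 11·n·t - 9·n + 10·t^2 - 15·t), so (5·n - t - 11) is a factor with cofactor 3·n^2 + 11·n·t - 9·n + 10·t^2 - 15·t.
The cofactor groups again: 3·n^2 + 11·n·t - 9·n + 10·t^2 - 15·t = n·(3·n + 5·t) + (2·t - 3)·(3·n + 5·t); both groups contain (3·n + 5·t), giving (n + 2·t - 3)·(3·n + 5·t).

(3·n + 5·t)·(5·n - t - 11)·(n + 2·t - 3)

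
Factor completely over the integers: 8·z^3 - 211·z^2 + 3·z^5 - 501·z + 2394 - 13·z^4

(3·z - 7)·(z + 3)·(z - 6)·(z^2 + z + 19)

Among the possible rational roots, z = -3 is a root, giving the factor (z + 3) and quotient 3·z^4 - 22·z^3 + 74·z^2 - 433·z + 798.
Then z = 7/3 is a root, so (3·z - 7) divides it; the quotient is z^3 - 5·z^2 + 13·z - 114.
Next, z = 6 is a root, so (z - 6) is a factor; dividing leaves z^2 + z + 19.
The quadratic z^2 + z + 19 has discriminant -75 < 0 and is irreducible over ℤ.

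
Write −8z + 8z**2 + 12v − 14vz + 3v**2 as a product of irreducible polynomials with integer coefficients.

(3v − 2z)(v − 4z + 4)

Group: 3v(v − 4z + 4) − 2z(v − 4z + 4); both groups contain (v − 4z + 4).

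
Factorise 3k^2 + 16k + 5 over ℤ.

Need a pair with product 3·5 = 15 and sum 16: that's 15 and 1.
Split the middle term: 3k^2 + 15k + k + 5 = 3k(k + 5) + (k + 5).

(3k + 1)(k + 5)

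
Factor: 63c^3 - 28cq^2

Pull out the common factor 7c; 9c^2 - 4q^2 is a difference of squares.

7c(3c + 2q)(3c - 2q)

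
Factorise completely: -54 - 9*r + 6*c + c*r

(c - 9)*(r + 6)

Group as (c*r + 6*c) + (-9*r - 54) = c*(r + 6) - 9*(r + 6).
Both groups share the factor (r + 6).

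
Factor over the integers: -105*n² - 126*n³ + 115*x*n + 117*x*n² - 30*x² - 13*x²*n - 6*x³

Group: x*(-6*x² + 23*x*n - 21*n²) + (6*n + 5)*(-6*x² + 23*x*n - 21*n²); both groups contain (-6*x² + 23*x*n - 21*n²), so (x + 6*n + 5) is a factor with cofactor -6*x² + 23*x*n - 21*n².
The cofactor groups again: -6*x² + 23*x*n - 21*n² = -2*x*(3*x - 7*n) + 3*n*(3*x - 7*n); both groups contain (3*x - 7*n), giving -(2*x - 3*n)*(3*x - 7*n).

-(2*x - 3*n)*(3*x - 7*n)*(x + 6*n + 5)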